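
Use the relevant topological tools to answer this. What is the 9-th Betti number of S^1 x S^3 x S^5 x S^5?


Each S^d has Poincare polynomial 1 + t^d.
The product S^1 x S^3 x S^5 x S^5 has Poincare polynomial prod(1+t^d_i).
Expanding: b_0=1, b_1=1, b_3=1, b_4=1, b_5=2, b_6=2, b_8=2, b_9=2, b_10=1, b_11=1, b_13=1, b_14=1.
b_9 = 2

2


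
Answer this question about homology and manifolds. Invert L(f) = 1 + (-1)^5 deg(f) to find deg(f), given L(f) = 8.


L(f) = 1 + (-1)^5 deg(f) on S^5.
8 = 1 + (-1)^5 * deg(f)
(-1)^5 * deg(f) = 7
deg(f) = -7

-7


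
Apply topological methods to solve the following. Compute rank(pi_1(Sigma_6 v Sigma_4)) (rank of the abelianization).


For a wedge: H_1(A v B) = H_1(A) + H_1(B).
b_1(Sigma_6) = 12, b_1(Sigma_4) = 8.
b_1 = 12 + 8 = 20

20


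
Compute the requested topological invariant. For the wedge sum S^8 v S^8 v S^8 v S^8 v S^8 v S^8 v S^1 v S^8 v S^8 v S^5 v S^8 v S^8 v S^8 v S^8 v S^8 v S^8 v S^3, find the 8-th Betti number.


For a wedge of spheres, H_k (k>0) is free on one generator per sphere of dimension k.
Spheres of dimension 8: count = 14.
b_8 = 14

14


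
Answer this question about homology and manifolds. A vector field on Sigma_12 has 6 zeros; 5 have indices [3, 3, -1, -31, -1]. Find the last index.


Poincare-Hopf: sum of indices = chi(M).
chi(Sigma_12) = 2 - 2*12 = -22.
Sum of known indices = -27.
x = chi - (sum known) = -22 - (-27) = 5

5


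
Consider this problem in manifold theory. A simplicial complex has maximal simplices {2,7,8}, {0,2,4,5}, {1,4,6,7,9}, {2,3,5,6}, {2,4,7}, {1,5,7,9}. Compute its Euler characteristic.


Enumerate all faces; f-vector: f_0=10, f_1=27, f_2=23, f_3=8, f_4=1.
chi = sum (-1)^k f_k = -1

-1


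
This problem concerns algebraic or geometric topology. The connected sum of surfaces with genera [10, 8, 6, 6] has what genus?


Genus is additive under connected sum of orientable surfaces.
g = 10 + 8 + 6 + 6 = 30

30


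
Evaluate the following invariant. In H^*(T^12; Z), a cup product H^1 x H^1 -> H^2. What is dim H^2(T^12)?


Cup product: H^p x H^q -> H^{p+q}; here p+q = 1+1 = 2.
rank H^k(T^n) = C(n,k).
C(12,2) = 66

66


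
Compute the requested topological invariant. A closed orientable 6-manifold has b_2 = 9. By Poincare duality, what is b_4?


Poincare duality for closed orientable n-manifolds: b_k = b_{n-k}.
Here n = 6, so b_4 = b_2 = 9

9


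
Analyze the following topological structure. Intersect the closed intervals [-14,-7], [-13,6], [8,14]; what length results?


Intersection = [max(a_i), min(b_i)] = [8, -7].
Since 8 > -7, the intersection is empty.
Length = 0

0


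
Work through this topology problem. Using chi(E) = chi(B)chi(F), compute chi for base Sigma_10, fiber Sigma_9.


For a fiber bundle F -> E -> B (with CW structure): chi(E) = chi(B) * chi(F).
chi(Sigma_10) = -18, chi(Sigma_9) = -16.
chi(E) = (-18) * (-16) = 288

288


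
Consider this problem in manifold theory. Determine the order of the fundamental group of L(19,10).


pi_1(L(p,q)) = Z/pZ for any q coprime to p.
|pi_1(L(19,10))| = 19

19


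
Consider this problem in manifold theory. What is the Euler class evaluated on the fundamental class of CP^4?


For any closed oriented manifold, <e(TM),[M]> = chi(M).
chi(CP^4) = 4+1 = 5

5


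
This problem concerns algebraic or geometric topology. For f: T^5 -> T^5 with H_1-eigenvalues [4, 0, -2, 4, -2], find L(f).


For a torus self-map: L(f) = det(I - A) where A acts on H_1.
L(f) = (1-4) * (1-0) * (1--2) * (1-4) * (1--2) = -3 * 1 * 3 * -3 * 3 = 81

81


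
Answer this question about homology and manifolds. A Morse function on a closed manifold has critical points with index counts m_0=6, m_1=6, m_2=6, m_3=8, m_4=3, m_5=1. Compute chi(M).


Morse theory: chi(M) = sum_k (-1)^k m_k where m_k = #(index-k critical points).
= (6) + (-6) + (6) + (-8) + (3) + (-1) = 0

0


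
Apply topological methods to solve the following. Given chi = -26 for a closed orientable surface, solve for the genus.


chi = 2 - 2g for closed orientable surfaces.
-26 = 2 - 2g
2g = 2 - (-26) = 28
g = 14

14


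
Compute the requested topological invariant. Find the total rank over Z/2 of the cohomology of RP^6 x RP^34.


dim H^*(RP^n; Z/2) = n+1 (one Z/2 in each degree 0..n).
Total Betti number is multiplicative.
Total = (6+1) * (34+1) = 7 * 35 = 245

245


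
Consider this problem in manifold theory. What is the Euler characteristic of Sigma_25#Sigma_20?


chi(Sigma_25) = 2 - 2*25 = -48
chi(Sigma_20) = 2 - 2*20 = -38
For surfaces: chi(A#B) = chi(A) + chi(B) - 2.
chi = -48 + -38 - 2 = -88

-88


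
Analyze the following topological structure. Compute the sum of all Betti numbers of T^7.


b_k(T^7) = C(7,k), so the sum over k is sum_k C(7,k) = 2^7.
Total = 2^7 = 128

128


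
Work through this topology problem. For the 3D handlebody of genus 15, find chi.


A genus-g handlebody deformation retracts to a wedge of g circles.
chi(vee_g S^1) = 1 - g.
chi(H_15) = 1 - 15 = -14

-14


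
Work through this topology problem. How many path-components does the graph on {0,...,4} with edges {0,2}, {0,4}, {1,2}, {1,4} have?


Run DFS/union-find over 5 vertices.
V = 5, E = 4.
Number of components = 2

2


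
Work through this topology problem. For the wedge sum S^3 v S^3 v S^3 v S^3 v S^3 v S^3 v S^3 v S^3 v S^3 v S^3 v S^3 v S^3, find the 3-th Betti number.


For a wedge of spheres, H_k (k>0) is free on one generator per sphere of dimension k.
Spheres of dimension 3: count = 12.
b_3 = 12

12


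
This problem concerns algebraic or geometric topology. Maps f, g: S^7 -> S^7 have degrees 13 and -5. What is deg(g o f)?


Degree is multiplicative under composition: deg(g o f) = deg(g) * deg(f).
= -5 * 13 = -65

-65


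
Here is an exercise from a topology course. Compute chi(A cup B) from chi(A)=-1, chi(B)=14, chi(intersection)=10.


chi(A cup B) = chi(A) + chi(B) - chi(A cap B)
= -1 + (14) - (10)
= 3

3


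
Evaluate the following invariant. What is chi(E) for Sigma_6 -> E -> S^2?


chi(S^2) = 2 (n even), chi(Sigma_6) = 2 - 2*6 = -10.
chi(E) = 2 * (-10) = -20

-20


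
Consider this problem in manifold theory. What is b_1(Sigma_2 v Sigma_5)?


For a wedge: H_1(A v B) = H_1(A) + H_1(B).
b_1(Sigma_2) = 4, b_1(Sigma_5) = 10.
b_1 = 4 + 10 = 14

14


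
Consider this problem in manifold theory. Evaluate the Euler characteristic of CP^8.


CP^8 has one cell in each even dimension 0, 2, ..., 2*8 (8+1 cells total).
All cells are even-dimensional, so chi = number of cells.
chi = 8 + 1 = 9

9


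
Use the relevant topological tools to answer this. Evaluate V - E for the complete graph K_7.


K_7: V = 7, E = C(7,2) = 21.
chi = V - E = 7 - 21 = -14

-14


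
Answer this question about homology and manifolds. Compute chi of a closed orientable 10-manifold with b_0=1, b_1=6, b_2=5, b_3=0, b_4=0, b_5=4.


By Poincare duality b_k = b_{10-k}, so full Betti numbers: b_0=1, b_1=6, b_2=5, b_3=0, b_4=0, b_5=4, b_6=0, b_7=0, b_8=5, b_9=6, b_10=1.
chi = sum (-1)^k b_k = -4

-4


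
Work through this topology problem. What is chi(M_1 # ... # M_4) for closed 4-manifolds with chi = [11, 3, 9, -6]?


For n-manifolds: chi(A#B) = chi(A) + chi(B) - chi(S^4).
chi(S^4) = 1 + (-1)^4 = 2.
chi(#) = (sum chi_i) - (4-1)*chi(S^4) = 17 - 3*2 = 11

11


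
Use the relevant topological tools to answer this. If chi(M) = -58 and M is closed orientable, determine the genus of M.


chi = 2 - 2g for closed orientable surfaces.
-58 = 2 - 2g
2g = 2 - (-58) = 60
g = 30

30


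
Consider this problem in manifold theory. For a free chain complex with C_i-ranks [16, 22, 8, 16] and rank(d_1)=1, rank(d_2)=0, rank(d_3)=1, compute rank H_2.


rank H_k = rank(ker d_k) - rank(im d_{k+1}).
rank(ker d_2) = rank(C_2) - rank(d_2) = 8 - 0 = 8.
rank(im d_{2+1}) = 1.
rank H_2 = 8 - 1 = 7

7


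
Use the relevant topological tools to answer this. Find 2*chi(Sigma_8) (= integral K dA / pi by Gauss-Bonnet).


Gauss-Bonnet: integral K dA = 2*pi*chi(M).
chi(Sigma_8) = 2 - 2*8 = -14.
(integral K dA)/pi = 2*chi = 2*(-14) = -28

-28


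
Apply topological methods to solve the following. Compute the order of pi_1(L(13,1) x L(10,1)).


pi_1(X x Y) = pi_1(X) x pi_1(Y).
pi_1(L(13,1)) = Z/13, pi_1(L(10,1)) = Z/10.
|Z/13 x Z/10| = 13 * 10 = 130

130


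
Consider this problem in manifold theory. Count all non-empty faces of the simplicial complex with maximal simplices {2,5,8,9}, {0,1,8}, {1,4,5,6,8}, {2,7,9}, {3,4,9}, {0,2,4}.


Each maximal simplex on m vertices has 2^m - 1 nonempty faces.
Take the union (dedupe shared faces).
Total distinct faces = 60

60


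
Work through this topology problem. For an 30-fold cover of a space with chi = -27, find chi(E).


For a finite covering: chi(E) = (number of sheets) * chi(B).
chi(E) = 30 * (-27) = -810

-810


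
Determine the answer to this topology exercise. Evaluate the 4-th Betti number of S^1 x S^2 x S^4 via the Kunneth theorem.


Each S^d has Poincare polynomial 1 + t^d.
The product S^1 x S^2 x S^4 has Poincare polynomial prod(1+t^d_i).
Expanding: b_0=1, b_1=1, b_2=1, b_3=1, b_4=1, b_5=1, b_6=1, b_7=1.
b_4 = 1

1


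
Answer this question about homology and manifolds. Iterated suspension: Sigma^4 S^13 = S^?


Each suspension raises dimension by 1: Sigma S^n = S^{n+1}.
Sigma^4 S^13 = S^{13+4} = S^17

17


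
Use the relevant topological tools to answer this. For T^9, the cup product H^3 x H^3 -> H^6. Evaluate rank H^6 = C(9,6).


Cup product: H^p x H^q -> H^{p+q}; here p+q = 3+3 = 6.
rank H^k(T^n) = C(n,k).
C(9,6) = 84

84


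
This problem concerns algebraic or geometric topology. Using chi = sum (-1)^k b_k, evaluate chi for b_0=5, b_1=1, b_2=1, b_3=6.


chi = sum_k (-1)^k b_k.
= (5) + (-1) + (1) + (-6)
= -1

-1


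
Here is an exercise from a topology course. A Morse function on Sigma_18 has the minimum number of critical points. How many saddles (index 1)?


A perfect Morse function has m_k = b_k.
For Sigma_18: b_0=1, b_1=2g=36, b_2=1.
Saddles m_1 = 2g = 36

36


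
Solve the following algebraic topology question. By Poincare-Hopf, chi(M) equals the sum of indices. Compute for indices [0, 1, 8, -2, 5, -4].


Poincare-Hopf: chi(M) = sum of indices of zeros.
chi = (0) + (1) + (8) + (-2) + (5) + (-4) = 8

8


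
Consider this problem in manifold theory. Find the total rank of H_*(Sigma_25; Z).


For Sigma_25: b_0 = 1, b_1 = 2g = 50, b_2 = 1.
Total = 1 + 50 + 1 = 52

52


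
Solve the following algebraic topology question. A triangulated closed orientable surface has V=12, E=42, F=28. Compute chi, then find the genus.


chi = V - E + F = 12 - 42 + 28 = -2
For orientable closed surface: chi = 2 - 2g, so g = (2 - chi)/2.
g = (2 - (-2)) / 2 = 4 / 2 = 2

2


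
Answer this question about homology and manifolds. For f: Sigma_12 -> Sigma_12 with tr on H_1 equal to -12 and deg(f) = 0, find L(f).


L(f) = tr(f_0*) - tr(f_1*) + tr(f_2*).
= 1 - (-12) + (0)
= 13

13


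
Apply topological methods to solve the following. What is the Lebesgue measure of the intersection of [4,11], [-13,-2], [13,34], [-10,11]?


Intersection = [max(a_i), min(b_i)] = [13, -2].
Since 13 > -2, the intersection is empty.
Length = 0

0


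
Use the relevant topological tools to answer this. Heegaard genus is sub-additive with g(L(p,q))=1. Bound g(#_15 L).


Heegaard genus satisfies g(A#B) <= g(A) + g(B).
Each lens space has g = 1.
Upper bound: 15 * 1 = 15

15


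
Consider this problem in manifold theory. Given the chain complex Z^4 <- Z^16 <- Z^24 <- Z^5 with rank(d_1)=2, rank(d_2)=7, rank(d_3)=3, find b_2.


rank H_k = rank(ker d_k) - rank(im d_{k+1}).
rank(ker d_2) = rank(C_2) - rank(d_2) = 24 - 7 = 17.
rank(im d_{2+1}) = 3.
rank H_2 = 17 - 3 = 14

14


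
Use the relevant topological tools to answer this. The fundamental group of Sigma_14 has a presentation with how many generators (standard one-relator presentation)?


Standard presentation: pi_1(Sigma_g) = <a_1,b_1,...,a_g,b_g | [a_1,b_1]...[a_g,b_g] = 1>.
Number of generators = 2g = 2*14 = 28

28


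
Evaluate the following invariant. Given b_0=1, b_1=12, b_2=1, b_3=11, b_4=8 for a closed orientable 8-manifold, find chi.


By Poincare duality b_k = b_{8-k}, so full Betti numbers: b_0=1, b_1=12, b_2=1, b_3=11, b_4=8, b_5=11, b_6=1, b_7=12, b_8=1.
chi = sum (-1)^k b_k = -34

-34


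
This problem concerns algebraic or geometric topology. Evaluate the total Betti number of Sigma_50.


For Sigma_50: b_0 = 1, b_1 = 2g = 100, b_2 = 1.
Total = 1 + 100 + 1 = 102

102


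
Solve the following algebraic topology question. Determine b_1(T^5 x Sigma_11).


pi_1(A x B) = pi_1(A) x pi_1(B); rank of abelianization = b_1.
b_1(T^5) = 5, b_1(Sigma_11) = 2*11 = 22.
b_1(product) = 5 + 22 = 27

27


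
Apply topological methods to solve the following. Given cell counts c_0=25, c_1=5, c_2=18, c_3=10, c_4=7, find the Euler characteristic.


chi = sum_k (-1)^k c_k.
= (-1)^0*25 + (-1)^1*5 + (-1)^2*18 + (-1)^3*10 + (-1)^4*7
= (25) + (-5) + (18) + (-10) + (7)
= 35

35


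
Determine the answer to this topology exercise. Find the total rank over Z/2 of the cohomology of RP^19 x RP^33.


dim H^*(RP^n; Z/2) = n+1 (one Z/2 in each degree 0..n).
Total Betti number is multiplicative.
Total = (19+1) * (33+1) = 20 * 34 = 680

680


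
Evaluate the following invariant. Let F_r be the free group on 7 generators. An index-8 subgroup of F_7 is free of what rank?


Nielsen-Schreier: an index-n subgroup of F_r is free of rank 1 + n(r-1).
Equivalently: chi(cover) = n*chi(base); chi(vee_r S^1) = 1 - 7 = -6.
chi(E) = 8*(-6) = -48; rank = 1 - chi(E) = 1 - (-48) = 49.
rank = 1 + 8*(7-1) = 1 + 48 = 49

49


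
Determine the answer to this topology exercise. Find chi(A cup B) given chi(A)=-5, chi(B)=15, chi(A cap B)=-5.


chi(A cup B) = chi(A) + chi(B) - chi(A cap B)
= -5 + (15) - (-5)
= 15

15


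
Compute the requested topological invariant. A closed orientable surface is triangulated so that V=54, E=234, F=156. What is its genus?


chi = V - E + F = 54 - 234 + 156 = -24
For orientable closed surface: chi = 2 - 2g, so g = (2 - chi)/2.
g = (2 - (-24)) / 2 = 26 / 2 = 13

13


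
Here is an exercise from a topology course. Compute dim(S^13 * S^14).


Join of spheres: S^m * S^n = S^{m+n+1}.
dim = 13 + 14 + 1 = 28

28


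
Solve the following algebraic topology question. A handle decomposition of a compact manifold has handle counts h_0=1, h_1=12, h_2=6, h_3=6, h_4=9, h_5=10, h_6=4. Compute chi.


Handles of index k contribute (-1)^k to chi (same as CW cells).
chi = (1) + (-12) + (6) + (-6) + (9) + (-10) + (4) = -8

-8


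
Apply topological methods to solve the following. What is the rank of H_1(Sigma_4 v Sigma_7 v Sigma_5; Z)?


For a wedge X v Y: reduced H_k(X v Y) = H_k(X) + H_k(Y).
Each Sigma_g contributes b_1 = 2g.
b_1 = 8 + 14 + 10 = 32

32


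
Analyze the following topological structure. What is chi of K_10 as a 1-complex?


K_10: V = 10, E = C(10,2) = 45.
chi = V - E = 10 - 45 = -35

-35


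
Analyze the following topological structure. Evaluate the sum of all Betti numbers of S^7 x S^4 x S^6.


Total Betti number is multiplicative under products.
Each S^d (d>=1) has total Betti number 2.
There are 3 sphere factors.
Total = 2^3 = 8

8


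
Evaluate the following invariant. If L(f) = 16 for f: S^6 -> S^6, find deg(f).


L(f) = 1 + (-1)^6 deg(f) on S^6.
16 = 1 + (-1)^6 * deg(f)
(-1)^6 * deg(f) = 15
deg(f) = 15

15


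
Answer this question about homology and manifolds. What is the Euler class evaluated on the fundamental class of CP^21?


For any closed oriented manifold, <e(TM),[M]> = chi(M).
chi(CP^21) = 21+1 = 22

22


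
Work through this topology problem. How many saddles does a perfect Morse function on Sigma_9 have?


A perfect Morse function has m_k = b_k.
For Sigma_9: b_0=1, b_1=2g=18, b_2=1.
Saddles m_1 = 2g = 18

18


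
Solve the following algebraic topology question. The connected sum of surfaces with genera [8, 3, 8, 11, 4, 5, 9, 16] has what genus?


Genus is additive under connected sum of orientable surfaces.
g = 8 + 3 + 8 + 11 + 4 + 5 + 9 + 16 = 64

64


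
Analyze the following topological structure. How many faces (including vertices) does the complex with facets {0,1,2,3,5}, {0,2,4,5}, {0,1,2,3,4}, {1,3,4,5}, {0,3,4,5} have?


Each maximal simplex on m vertices has 2^m - 1 nonempty faces.
Take the union (dedupe shared faces).
Total distinct faces = 55

55


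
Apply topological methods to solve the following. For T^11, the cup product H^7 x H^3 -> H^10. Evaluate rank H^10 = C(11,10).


Cup product: H^p x H^q -> H^{p+q}; here p+q = 7+3 = 10.
rank H^k(T^n) = C(n,k).
C(11,10) = 11

11


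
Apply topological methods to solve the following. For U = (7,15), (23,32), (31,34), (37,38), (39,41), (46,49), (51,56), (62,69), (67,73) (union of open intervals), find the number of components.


Sort and merge overlapping open intervals.
Merged: (7,15), (23,34), (37,38), (39,41), (46,49), (51,56), (62,73).
Number of components = 7

7


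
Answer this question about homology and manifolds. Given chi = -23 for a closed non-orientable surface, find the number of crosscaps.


chi = 2 - k for closed non-orientable surfaces with k crosscaps.
-23 = 2 - k
k = 2 - (-23) = 25

25


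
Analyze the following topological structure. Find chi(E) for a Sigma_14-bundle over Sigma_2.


For a fiber bundle F -> E -> B (with CW structure): chi(E) = chi(B) * chi(F).
chi(Sigma_2) = -2, chi(Sigma_14) = -26.
chi(E) = (-2) * (-26) = 52

52


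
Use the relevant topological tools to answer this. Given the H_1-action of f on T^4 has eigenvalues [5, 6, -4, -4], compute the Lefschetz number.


For a torus self-map: L(f) = det(I - A) where A acts on H_1.
L(f) = (1-5) * (1-6) * (1--4) * (1--4) = -4 * -5 * 5 * 5 = 500

500


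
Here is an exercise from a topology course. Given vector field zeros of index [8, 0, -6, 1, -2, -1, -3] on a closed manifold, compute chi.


Poincare-Hopf: chi(M) = sum of indices of zeros.
chi = (8) + (0) + (-6) + (1) + (-2) + (-1) + (-3) = -3

-3


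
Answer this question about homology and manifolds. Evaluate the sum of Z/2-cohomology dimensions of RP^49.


H^k(RP^49; Z/2) = Z/2 for each 0 <= k <= 49.
Total dimension = 49 + 1 = 50

50


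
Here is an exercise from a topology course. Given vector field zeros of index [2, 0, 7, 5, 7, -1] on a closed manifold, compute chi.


Poincare-Hopf: chi(M) = sum of indices of zeros.
chi = (2) + (0) + (7) + (5) + (7) + (-1) = 20

20


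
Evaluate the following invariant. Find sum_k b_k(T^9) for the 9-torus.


b_k(T^9) = C(9,k), so the sum over k is sum_k C(9,k) = 2^9.
Total = 2^9 = 512

512


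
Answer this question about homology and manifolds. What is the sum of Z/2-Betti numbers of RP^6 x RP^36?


dim H^*(RP^n; Z/2) = n+1 (one Z/2 in each degree 0..n).
Total Betti number is multiplicative.
Total = (6+1) * (36+1) = 7 * 37 = 259

259


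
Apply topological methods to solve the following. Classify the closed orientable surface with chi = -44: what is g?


chi = 2 - 2g for closed orientable surfaces.
-44 = 2 - 2g
2g = 2 - (-44) = 46
g = 23

23


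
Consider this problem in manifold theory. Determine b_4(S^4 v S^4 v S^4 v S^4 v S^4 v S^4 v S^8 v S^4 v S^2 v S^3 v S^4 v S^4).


For a wedge of spheres, H_k (k>0) is free on one generator per sphere of dimension k.
Spheres of dimension 4: count = 9.
b_4 = 9

9


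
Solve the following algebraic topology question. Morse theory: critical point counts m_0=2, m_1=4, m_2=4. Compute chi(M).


Morse theory: chi(M) = sum_k (-1)^k m_k where m_k = #(index-k critical points).
= (2) + (-4) + (4) = 2

2


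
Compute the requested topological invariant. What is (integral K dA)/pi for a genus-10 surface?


Gauss-Bonnet: integral K dA = 2*pi*chi(M).
chi(Sigma_10) = 2 - 2*10 = -18.
(integral K dA)/pi = 2*chi = 2*(-18) = -36

-36


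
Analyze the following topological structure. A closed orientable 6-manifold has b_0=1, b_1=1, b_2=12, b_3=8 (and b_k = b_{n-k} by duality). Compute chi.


By Poincare duality b_k = b_{6-k}, so full Betti numbers: b_0=1, b_1=1, b_2=12, b_3=8, b_4=12, b_5=1, b_6=1.
chi = sum (-1)^k b_k = 16

16


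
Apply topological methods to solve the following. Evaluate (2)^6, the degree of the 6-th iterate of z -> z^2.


deg(f) = 2. Degree is multiplicative: deg(f^6) = (deg f)^6.
deg(f^6) = (2)^6 = 64

64


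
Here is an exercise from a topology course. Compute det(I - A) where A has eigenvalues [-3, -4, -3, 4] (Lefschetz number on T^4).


For a torus self-map: L(f) = det(I - A) where A acts on H_1.
L(f) = (1--3) * (1--4) * (1--3) * (1-4) = 4 * 5 * 4 * -3 = -240

-240


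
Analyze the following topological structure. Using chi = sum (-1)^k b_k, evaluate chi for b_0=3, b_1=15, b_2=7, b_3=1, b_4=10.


chi = sum_k (-1)^k b_k.
= (3) + (-15) + (7) + (-1) + (10)
= 4

4


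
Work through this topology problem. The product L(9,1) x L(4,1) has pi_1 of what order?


pi_1(X x Y) = pi_1(X) x pi_1(Y).
pi_1(L(9,1)) = Z/9, pi_1(L(4,1)) = Z/4.
|Z/9 x Z/4| = 9 * 4 = 36

36


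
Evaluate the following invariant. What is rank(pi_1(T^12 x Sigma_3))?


pi_1(A x B) = pi_1(A) x pi_1(B); rank of abelianization = b_1.
b_1(T^12) = 12, b_1(Sigma_3) = 2*3 = 6.
b_1(product) = 12 + 6 = 18

18


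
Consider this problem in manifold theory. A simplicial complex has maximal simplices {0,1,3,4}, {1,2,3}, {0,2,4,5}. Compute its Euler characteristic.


Enumerate all faces; f-vector: f_0=6, f_1=13, f_2=9, f_3=2.
chi = sum (-1)^k f_k = 0

0


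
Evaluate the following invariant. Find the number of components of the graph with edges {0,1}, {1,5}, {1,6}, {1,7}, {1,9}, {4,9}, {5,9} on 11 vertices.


Run DFS/union-find over 11 vertices.
V = 11, E = 7.
Number of components = 5

5


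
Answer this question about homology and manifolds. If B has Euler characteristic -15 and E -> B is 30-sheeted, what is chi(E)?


For a finite covering: chi(E) = (number of sheets) * chi(B).
chi(E) = 30 * (-15) = -450

-450


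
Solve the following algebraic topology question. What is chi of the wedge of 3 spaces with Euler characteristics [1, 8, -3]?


chi(A v B) = chi(A) + chi(B) - 1 (one point identified).
For 3 spaces: chi = (sum chi_i) - (3 - 1).
sum = 6; chi = 6 - 2 = 4

4


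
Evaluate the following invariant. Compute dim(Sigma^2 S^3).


Each suspension raises dimension by 1: Sigma S^n = S^{n+1}.
Sigma^2 S^3 = S^{3+2} = S^5

5


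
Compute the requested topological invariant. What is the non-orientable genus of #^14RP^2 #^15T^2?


Since a >= 1, the sum is non-orientable; each T^2 can be replaced by RP^2 # RP^2 (since T^2#RP^2 = 3RP^2).
Total crosscaps k = 14 + 2*15 = 44.
Check via chi: chi = 14*1 + 15*0 - (14+15-1)*2 = -42 = 2 - k = -42. Consistent.

44


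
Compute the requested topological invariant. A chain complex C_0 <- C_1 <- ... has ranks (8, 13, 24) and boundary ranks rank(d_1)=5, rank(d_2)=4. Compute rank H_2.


rank H_k = rank(ker d_k) - rank(im d_{k+1}).
rank(ker d_2) = rank(C_2) - rank(d_2) = 24 - 4 = 20.
rank(im d_{2+1}) = 0.
rank H_2 = 20 - 0 = 20

20


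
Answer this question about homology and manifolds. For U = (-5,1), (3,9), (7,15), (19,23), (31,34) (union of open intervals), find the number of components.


Sort and merge overlapping open intervals.
Merged: (-5,1), (3,15), (19,23), (31,34).
Number of components = 4

4


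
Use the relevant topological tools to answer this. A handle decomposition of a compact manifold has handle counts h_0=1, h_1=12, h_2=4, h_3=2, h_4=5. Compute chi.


Handles of index k contribute (-1)^k to chi (same as CW cells).
chi = (1) + (-12) + (4) + (-2) + (5) = -4

-4


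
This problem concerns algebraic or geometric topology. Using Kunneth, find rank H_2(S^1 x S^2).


Each S^d has Poincare polynomial 1 + t^d.
The product S^1 x S^2 has Poincare polynomial prod(1+t^d_i).
Expanding: b_0=1, b_1=1, b_2=1, b_3=1.
b_2 = 1

1


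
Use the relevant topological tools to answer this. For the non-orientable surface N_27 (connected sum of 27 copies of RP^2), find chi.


For a non-orientable closed surface with k crosscaps: chi = 2 - k.
Here k = 27.
chi = 2 - 27 = -25

-25


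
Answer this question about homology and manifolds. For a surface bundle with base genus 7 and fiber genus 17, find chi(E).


For a fiber bundle F -> E -> B (with CW structure): chi(E) = chi(B) * chi(F).
chi(Sigma_7) = -12, chi(Sigma_17) = -32.
chi(E) = (-12) * (-32) = 384

384


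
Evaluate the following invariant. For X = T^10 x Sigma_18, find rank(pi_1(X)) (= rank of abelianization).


pi_1(A x B) = pi_1(A) x pi_1(B); rank of abelianization = b_1.
b_1(T^10) = 10, b_1(Sigma_18) = 2*18 = 36.
b_1(product) = 10 + 36 = 46

46


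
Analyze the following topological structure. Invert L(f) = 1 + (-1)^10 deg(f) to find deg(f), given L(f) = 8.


L(f) = 1 + (-1)^10 deg(f) on S^10.
8 = 1 + (-1)^10 * deg(f)
(-1)^10 * deg(f) = 7
deg(f) = 7

7


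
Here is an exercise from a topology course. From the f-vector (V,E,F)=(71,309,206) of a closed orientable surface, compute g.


chi = V - E + F = 71 - 309 + 206 = -32
For orientable closed surface: chi = 2 - 2g, so g = (2 - chi)/2.
g = (2 - (-32)) / 2 = 34 / 2 = 17

17


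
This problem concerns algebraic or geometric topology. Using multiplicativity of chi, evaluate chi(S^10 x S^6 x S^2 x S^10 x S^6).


chi is multiplicative: chi(X x Y) = chi(X) chi(Y).
Each even-dim sphere has chi = 2. There are 5 factors.
chi = 2^5 = 32

32


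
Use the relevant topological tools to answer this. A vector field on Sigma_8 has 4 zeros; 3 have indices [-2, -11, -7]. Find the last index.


Poincare-Hopf: sum of indices = chi(M).
chi(Sigma_8) = 2 - 2*8 = -14.
Sum of known indices = -20.
x = chi - (sum known) = -14 - (-20) = 6

6


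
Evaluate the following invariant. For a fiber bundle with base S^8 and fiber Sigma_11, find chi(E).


chi(S^8) = 2 (n even), chi(Sigma_11) = 2 - 2*11 = -20.
chi(E) = 2 * (-20) = -40

-40


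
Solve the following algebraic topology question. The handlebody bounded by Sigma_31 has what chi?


A genus-g handlebody deformation retracts to a wedge of g circles.
chi(vee_g S^1) = 1 - g.
chi(H_31) = 1 - 31 = -30

-30


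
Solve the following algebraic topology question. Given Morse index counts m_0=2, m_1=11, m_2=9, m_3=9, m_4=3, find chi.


Morse theory: chi(M) = sum_k (-1)^k m_k where m_k = #(index-k critical points).
= (2) + (-11) + (9) + (-9) + (3) = -6

-6


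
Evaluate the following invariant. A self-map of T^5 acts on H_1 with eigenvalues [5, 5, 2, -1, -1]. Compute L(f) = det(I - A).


For a torus self-map: L(f) = det(I - A) where A acts on H_1.
L(f) = (1-5) * (1-5) * (1-2) * (1--1) * (1--1) = -4 * -4 * -1 * 2 * 2 = -64

-64


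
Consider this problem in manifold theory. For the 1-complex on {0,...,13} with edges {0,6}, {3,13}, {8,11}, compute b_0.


Run DFS/union-find over 14 vertices.
V = 14, E = 3.
Number of components = 11

11


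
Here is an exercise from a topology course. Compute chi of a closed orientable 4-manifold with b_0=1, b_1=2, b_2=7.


By Poincare duality b_k = b_{4-k}, so full Betti numbers: b_0=1, b_1=2, b_2=7, b_3=2, b_4=1.
chi = sum (-1)^k b_k = 5

5


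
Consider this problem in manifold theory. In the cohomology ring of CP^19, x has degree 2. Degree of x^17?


|x| = 2 in H^*(CP^n).
|x^17| = 17 * |x| = 17 * 2 = 34

34


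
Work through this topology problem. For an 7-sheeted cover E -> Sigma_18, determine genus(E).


For an n-sheeted cover: chi(E) = n * chi(B).
chi(Sigma_18) = 2 - 2*18 = -34.
chi(E) = 7 * (-34) = -238.
genus(E) = (2 - chi(E))/2 = (2 - (-238))/2 = 240/2 = 120

120


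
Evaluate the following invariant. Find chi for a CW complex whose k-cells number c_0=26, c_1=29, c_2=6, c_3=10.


chi = sum_k (-1)^k c_k.
= (-1)^0*26 + (-1)^1*29 + (-1)^2*6 + (-1)^3*10
= (26) + (-29) + (6) + (-10)
= -7

-7


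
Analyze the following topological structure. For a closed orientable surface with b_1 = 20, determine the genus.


For a closed orientable surface: b_1 = 2g.
20 = 2g
g = 20 / 2 = 10

10


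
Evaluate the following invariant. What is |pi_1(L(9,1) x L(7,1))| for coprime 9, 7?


pi_1(X x Y) = pi_1(X) x pi_1(Y).
pi_1(L(9,1)) = Z/9, pi_1(L(7,1)) = Z/7.
|Z/9 x Z/7| = 9 * 7 = 63

63


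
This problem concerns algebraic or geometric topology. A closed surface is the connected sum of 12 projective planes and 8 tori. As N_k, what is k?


Since a >= 1, the sum is non-orientable; each T^2 can be replaced by RP^2 # RP^2 (since T^2#RP^2 = 3RP^2).
Total crosscaps k = 12 + 2*8 = 28.
Check via chi: chi = 12*1 + 8*0 - (12+8-1)*2 = -26 = 2 - k = -26. Consistent.

28


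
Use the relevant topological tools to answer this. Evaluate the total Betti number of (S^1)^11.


b_k(T^11) = C(11,k), so the sum over k is sum_k C(11,k) = 2^11.
Total = 2^11 = 2048

2048


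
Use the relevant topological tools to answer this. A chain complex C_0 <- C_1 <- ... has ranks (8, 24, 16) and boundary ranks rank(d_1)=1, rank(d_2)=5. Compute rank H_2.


rank H_k = rank(ker d_k) - rank(im d_{k+1}).
rank(ker d_2) = rank(C_2) - rank(d_2) = 16 - 5 = 11.
rank(im d_{2+1}) = 0.
rank H_2 = 11 - 0 = 11

11


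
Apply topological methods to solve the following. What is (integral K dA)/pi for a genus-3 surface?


Gauss-Bonnet: integral K dA = 2*pi*chi(M).
chi(Sigma_3) = 2 - 2*3 = -4.
(integral K dA)/pi = 2*chi = 2*(-4) = -8

-8


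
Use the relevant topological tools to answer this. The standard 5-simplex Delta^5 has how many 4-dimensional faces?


Delta^5 has 5+1 vertices. A 4-face is a choice of 4+1 vertices.
f_4 = C(5+1, 4+1) = C(6,5) = 6

6


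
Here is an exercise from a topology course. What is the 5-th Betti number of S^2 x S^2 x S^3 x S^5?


Each S^d has Poincare polynomial 1 + t^d.
The product S^2 x S^2 x S^3 x S^5 has Poincare polynomial prod(1+t^d_i).
Expanding: b_0=1, b_2=2, b_3=1, b_4=1, b_5=3, b_7=3, b_8=1, b_9=1, b_10=2, b_12=1.
b_5 = 3

3


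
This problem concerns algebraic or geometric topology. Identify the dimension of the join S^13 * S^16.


Join of spheres: S^m * S^n = S^{m+n+1}.
dim = 13 + 16 + 1 = 30

30


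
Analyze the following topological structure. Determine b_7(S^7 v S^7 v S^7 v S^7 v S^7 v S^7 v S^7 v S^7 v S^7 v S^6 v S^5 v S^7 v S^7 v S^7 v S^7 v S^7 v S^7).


For a wedge of spheres, H_k (k>0) is free on one generator per sphere of dimension k.
Spheres of dimension 7: count = 15.
b_7 = 15

15


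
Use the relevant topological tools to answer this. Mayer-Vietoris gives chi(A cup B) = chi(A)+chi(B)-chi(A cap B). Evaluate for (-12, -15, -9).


chi(A cup B) = chi(A) + chi(B) - chi(A cap B)
= -12 + (-15) - (-9)
= -18

-18


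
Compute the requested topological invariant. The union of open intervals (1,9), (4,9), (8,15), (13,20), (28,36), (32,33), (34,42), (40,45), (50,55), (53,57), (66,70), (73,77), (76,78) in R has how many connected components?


Sort and merge overlapping open intervals.
Merged: (1,20), (28,45), (50,57), (66,70), (73,78).
Number of components = 5

5


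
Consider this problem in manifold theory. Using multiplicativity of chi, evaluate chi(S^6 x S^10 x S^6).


chi is multiplicative: chi(X x Y) = chi(X) chi(Y).
Each even-dim sphere has chi = 2. There are 3 factors.
chi = 2^3 = 8

8


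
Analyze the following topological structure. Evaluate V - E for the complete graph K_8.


K_8: V = 8, E = C(8,2) = 28.
chi = V - E = 8 - 28 = -20

-20


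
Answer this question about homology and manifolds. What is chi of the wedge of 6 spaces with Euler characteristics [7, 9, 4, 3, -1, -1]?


chi(A v B) = chi(A) + chi(B) - 1 (one point identified).
For 6 spaces: chi = (sum chi_i) - (6 - 1).
sum = 21; chi = 21 - 5 = 16

16


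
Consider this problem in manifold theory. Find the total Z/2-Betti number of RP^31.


H^k(RP^31; Z/2) = Z/2 for each 0 <= k <= 31.
Total dimension = 31 + 1 = 32

32


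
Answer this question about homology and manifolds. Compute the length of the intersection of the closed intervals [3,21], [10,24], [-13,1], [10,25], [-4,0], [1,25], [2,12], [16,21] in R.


Intersection = [max(a_i), min(b_i)] = [16, 0].
Since 16 > 0, the intersection is empty.
Length = 0

0


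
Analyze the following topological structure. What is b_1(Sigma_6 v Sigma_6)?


For a wedge: H_1(A v B) = H_1(A) + H_1(B).
b_1(Sigma_6) = 12, b_1(Sigma_6) = 12.
b_1 = 12 + 12 = 24

24


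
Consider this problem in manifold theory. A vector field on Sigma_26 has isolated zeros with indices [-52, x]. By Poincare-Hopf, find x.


Poincare-Hopf: sum of indices = chi(M).
chi(Sigma_26) = 2 - 2*26 = -50.
Sum of known indices = -52.
x = chi - (sum known) = -50 - (-52) = 2

2


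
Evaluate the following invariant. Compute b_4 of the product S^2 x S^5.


Each S^d has Poincare polynomial 1 + t^d.
The product S^2 x S^5 has Poincare polynomial prod(1+t^d_i).
Expanding: b_0=1, b_2=1, b_5=1, b_7=1.
b_4 = 0

0


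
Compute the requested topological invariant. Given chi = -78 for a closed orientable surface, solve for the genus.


chi = 2 - 2g for closed orientable surfaces.
-78 = 2 - 2g
2g = 2 - (-78) = 80
g = 40

40


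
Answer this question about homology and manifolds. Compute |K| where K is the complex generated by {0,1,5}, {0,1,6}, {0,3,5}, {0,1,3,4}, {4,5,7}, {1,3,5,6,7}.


Each maximal simplex on m vertices has 2^m - 1 nonempty faces.
Take the union (dedupe shared faces).
Total distinct faces = 51

51


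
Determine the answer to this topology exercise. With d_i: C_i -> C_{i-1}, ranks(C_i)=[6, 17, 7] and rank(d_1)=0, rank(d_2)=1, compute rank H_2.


rank H_k = rank(ker d_k) - rank(im d_{k+1}).
rank(ker d_2) = rank(C_2) - rank(d_2) = 7 - 1 = 6.
rank(im d_{2+1}) = 0.
rank H_2 = 6 - 0 = 6

6


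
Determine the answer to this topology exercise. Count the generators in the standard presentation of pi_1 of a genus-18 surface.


Standard presentation: pi_1(Sigma_g) = <a_1,b_1,...,a_g,b_g | [a_1,b_1]...[a_g,b_g] = 1>.
Number of generators = 2g = 2*18 = 36

36


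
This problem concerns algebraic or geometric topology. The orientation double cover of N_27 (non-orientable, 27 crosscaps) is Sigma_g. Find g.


chi(N_27) = 2 - 27 = -25.
Double cover: chi(Sigma_g) = 2 * chi(N_27) = 2*(-25) = -50.
2 - 2g = -50, so g = (2 - (-50))/2 = 52/2 = 26

26


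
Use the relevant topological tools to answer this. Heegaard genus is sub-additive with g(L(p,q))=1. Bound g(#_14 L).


Heegaard genus satisfies g(A#B) <= g(A) + g(B).
Each lens space has g = 1.
Upper bound: 14 * 1 = 14

14


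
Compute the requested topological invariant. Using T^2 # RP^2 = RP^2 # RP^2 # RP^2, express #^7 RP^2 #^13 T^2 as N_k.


Since a >= 1, the sum is non-orientable; each T^2 can be replaced by RP^2 # RP^2 (since T^2#RP^2 = 3RP^2).
Total crosscaps k = 7 + 2*13 = 33.
Check via chi: chi = 7*1 + 13*0 - (7+13-1)*2 = -31 = 2 - k = -31. Consistent.

33


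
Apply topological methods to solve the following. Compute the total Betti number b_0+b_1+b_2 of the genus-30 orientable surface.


For Sigma_30: b_0 = 1, b_1 = 2g = 60, b_2 = 1.
Total = 1 + 60 + 1 = 62

62


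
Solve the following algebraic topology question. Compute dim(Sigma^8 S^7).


Each suspension raises dimension by 1: Sigma S^n = S^{n+1}.
Sigma^8 S^7 = S^{7+8} = S^15

15


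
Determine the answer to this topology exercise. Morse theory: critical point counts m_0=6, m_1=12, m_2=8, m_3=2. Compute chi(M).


Morse theory: chi(M) = sum_k (-1)^k m_k where m_k = #(index-k critical points).
= (6) + (-12) + (8) + (-2) = 0

0


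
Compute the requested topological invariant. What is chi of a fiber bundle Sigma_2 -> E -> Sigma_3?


For a fiber bundle F -> E -> B (with CW structure): chi(E) = chi(B) * chi(F).
chi(Sigma_3) = -4, chi(Sigma_2) = -2.
chi(E) = (-4) * (-2) = 8

8


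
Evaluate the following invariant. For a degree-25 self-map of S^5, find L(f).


On S^5: L(f) = tr(f_0*) + (-1)^5 tr(f_5*) = 1 + (-1)^5 * deg(f).
L(f) = 1 + (-1)^5 * 25 = 1 + -25 = -24

-24


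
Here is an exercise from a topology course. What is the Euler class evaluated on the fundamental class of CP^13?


For any closed oriented manifold, <e(TM),[M]> = chi(M).
chi(CP^13) = 13+1 = 14

14


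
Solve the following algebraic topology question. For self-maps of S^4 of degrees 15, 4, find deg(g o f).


Degree is multiplicative under composition: deg(g o f) = deg(g) * deg(f).
= 4 * 15 = 60

60


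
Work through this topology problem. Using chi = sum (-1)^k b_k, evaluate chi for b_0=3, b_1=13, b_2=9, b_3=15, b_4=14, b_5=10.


chi = sum_k (-1)^k b_k.
= (3) + (-13) + (9) + (-15) + (14) + (-10)
= -12

-12


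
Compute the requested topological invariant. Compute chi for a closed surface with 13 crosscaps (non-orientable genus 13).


For a non-orientable closed surface with k crosscaps: chi = 2 - k.
Here k = 13.
chi = 2 - 13 = -11

-11


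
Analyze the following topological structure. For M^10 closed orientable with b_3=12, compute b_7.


Poincare duality for closed orientable n-manifolds: b_k = b_{n-k}.
Here n = 10, so b_7 = b_3 = 12

12


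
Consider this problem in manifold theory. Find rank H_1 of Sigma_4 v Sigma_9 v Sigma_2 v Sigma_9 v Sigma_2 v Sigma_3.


For a wedge X v Y: reduced H_k(X v Y) = H_k(X) + H_k(Y).
Each Sigma_g contributes b_1 = 2g.
b_1 = 8 + 18 + 4 + 18 + 4 + 6 = 58

58


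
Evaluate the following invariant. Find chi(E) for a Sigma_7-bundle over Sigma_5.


For a fiber bundle F -> E -> B (with CW structure): chi(E) = chi(B) * chi(F).
chi(Sigma_5) = -8, chi(Sigma_7) = -12.
chi(E) = (-8) * (-12) = 96

96


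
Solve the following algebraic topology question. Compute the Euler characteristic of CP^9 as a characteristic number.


For any closed oriented manifold, <e(TM),[M]> = chi(M).
chi(CP^9) = 9+1 = 10

10


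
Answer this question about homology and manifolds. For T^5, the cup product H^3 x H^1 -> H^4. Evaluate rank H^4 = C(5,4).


Cup product: H^p x H^q -> H^{p+q}; here p+q = 3+1 = 4.
rank H^k(T^n) = C(n,k).
C(5,4) = 5

5


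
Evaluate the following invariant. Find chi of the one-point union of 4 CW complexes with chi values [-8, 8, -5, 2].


chi(A v B) = chi(A) + chi(B) - 1 (one point identified).
For 4 spaces: chi = (sum chi_i) - (4 - 1).
sum = -3; chi = -3 - 3 = -6

-6


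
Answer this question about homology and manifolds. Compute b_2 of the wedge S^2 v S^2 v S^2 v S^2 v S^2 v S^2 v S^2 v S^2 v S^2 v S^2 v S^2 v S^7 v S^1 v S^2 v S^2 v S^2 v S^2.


For a wedge of spheres, H_k (k>0) is free on one generator per sphere of dimension k.
Spheres of dimension 2: count = 15.
b_2 = 15

15


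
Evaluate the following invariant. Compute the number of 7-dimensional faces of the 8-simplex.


Delta^8 has 8+1 vertices. A 7-face is a choice of 7+1 vertices.
f_7 = C(8+1, 7+1) = C(9,8) = 9

9


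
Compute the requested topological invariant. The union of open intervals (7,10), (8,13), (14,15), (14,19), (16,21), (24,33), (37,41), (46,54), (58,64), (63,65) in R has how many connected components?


Sort and merge overlapping open intervals.
Merged: (7,13), (14,21), (24,33), (37,41), (46,54), (58,65).
Number of components = 6

6


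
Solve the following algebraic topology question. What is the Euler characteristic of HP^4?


HP^4 has one cell in each dimension 0, 4, ..., 4*4 (4+1 cells, all even-dim).
chi = 4 + 1 = 5

5


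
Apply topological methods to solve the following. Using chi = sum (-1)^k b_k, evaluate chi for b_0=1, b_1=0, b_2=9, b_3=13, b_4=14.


chi = sum_k (-1)^k b_k.
= (1) + (0) + (9) + (-13) + (14)
= 11

11


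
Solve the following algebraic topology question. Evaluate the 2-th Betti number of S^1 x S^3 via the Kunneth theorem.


Each S^d has Poincare polynomial 1 + t^d.
The product S^1 x S^3 has Poincare polynomial prod(1+t^d_i).
Expanding: b_0=1, b_1=1, b_3=1, b_4=1.
b_2 = 0

0
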